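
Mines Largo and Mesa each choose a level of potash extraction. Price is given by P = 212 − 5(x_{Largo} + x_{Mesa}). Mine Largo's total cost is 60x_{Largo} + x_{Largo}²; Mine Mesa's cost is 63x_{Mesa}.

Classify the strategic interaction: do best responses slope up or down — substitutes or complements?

Mine Largo's profit: π = x_{Largo}(212 − 5(x_{Largo} + x_{Mesa})) − 60x_{Largo} − x_{Largo}².
∂π/∂x_{Largo} = 152 − 12x_{Largo} − 5x_{Mesa} = 0, so x_{Largo} = 38/3 − (5/12)x_{Mesa}.
The best-response slope dx_{Largo}/dx_{Mesa} = −5/12 < 0: the reaction function is downward-sloping, so the choices are strategic substitutes.

strategic substitutes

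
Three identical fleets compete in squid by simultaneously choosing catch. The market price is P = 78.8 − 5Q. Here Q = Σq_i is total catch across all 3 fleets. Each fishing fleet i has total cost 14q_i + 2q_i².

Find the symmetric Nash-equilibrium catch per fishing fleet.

A representative fishing fleet's profit is π_i = q_i(78.8 − 5Q) − 14q_i − 2q_i², with Q = q_i + Σ_{j≠i} q_j.
First-order condition: 64.8 − 14q_i − 5Σ_{j≠i} q_j = 0.
Imposing symmetry (q_j = q for all j) turns Σ_{j≠i} q_j into 2q, so 64.8 = 24q and q = 2.7.

2.7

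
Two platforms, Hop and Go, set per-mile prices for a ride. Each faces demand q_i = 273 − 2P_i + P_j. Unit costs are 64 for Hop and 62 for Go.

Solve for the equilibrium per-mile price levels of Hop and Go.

133.4, 132.6

Hop's profit: π = (P_{Hop} − 64)(273 − 2P_{Hop} + P_{Go}).
∂π/∂P_{Hop} = 401 − 4P_{Hop} + P_{Go} = 0 ⇒ P_{Hop} = 100.25 + 0.25P_{Go}.
Similarly P_{Go} = 99.25 + 0.25P_{Hop}.
Plugging P_{Go} into Hop's best response: P_{Hop} = 100.25 + 0.25(99.25 + 0.25P_{Hop}) ⇒ 0.9375P_{Hop} = 125.0625, so P_{Hop} = 133.4.
Then P_{Go} = 99.25 + 0.25·133.4 = 132.6.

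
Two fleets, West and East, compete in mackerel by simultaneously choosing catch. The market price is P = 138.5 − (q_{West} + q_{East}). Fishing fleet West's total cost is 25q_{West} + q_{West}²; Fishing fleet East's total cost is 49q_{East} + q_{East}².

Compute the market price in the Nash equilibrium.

Fishing fleet West's profit: π = q_{West}(138.5 − (q_{West} + q_{East})) − 25q_{West} − q_{West}².
∂π/∂q_{West} = 113.5 − 4q_{West} − q_{East} = 0, so q_{West} = 28.375 − 0.25q_{East}.
By the same steps for East: q_{East} = 22.375 − 0.25q_{West}.
Substituting the second reaction function into the first: q_{West} = 28.375 − 0.25(22.375 − 0.25q_{West}), which gives 0.9375q_{West} = 729/32 ⇒ q_{West} = 24.3.
Then q_{East} = 22.375 − 0.25·24.3 = 16.3.
Equilibrium price: P = 138.5 − 40.6 = 97.9.

97.9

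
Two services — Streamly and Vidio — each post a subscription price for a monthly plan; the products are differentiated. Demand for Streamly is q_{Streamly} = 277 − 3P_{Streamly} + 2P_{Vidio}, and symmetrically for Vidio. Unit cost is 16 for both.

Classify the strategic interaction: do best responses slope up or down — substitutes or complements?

strategic complements

Streamly's profit: π = (P_{Streamly} − 16)(277 − 3P_{Streamly} + 2P_{Vidio}).
∂π/∂P_{Streamly} = 325 − 6P_{Streamly} + 2P_{Vidio} = 0 ⇒ P_{Streamly} = 325/6 + (1/3)P_{Vidio}.
The best-response slope dP_{Streamly}/dP_{Vidio} = 1/3 > 0: the reaction function is upward-sloping, so the choices are strategic complements.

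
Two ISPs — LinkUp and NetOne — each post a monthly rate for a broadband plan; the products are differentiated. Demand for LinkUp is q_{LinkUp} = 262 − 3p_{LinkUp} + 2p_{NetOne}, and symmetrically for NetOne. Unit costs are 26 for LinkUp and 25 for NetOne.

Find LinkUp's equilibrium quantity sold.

LinkUp's profit: π = (p_{LinkUp} − 26)(262 − 3p_{LinkUp} + 2p_{NetOne}).
∂π/∂p_{LinkUp} = 340 − 6p_{LinkUp} + 2p_{NetOne} = 0 ⇒ p_{LinkUp} = 170/3 + (1/3)p_{NetOne}.
Similarly p_{NetOne} = 337/6 + (1/3)p_{LinkUp}.
Solving the two reaction functions simultaneously: (1 − (1/3)(1/3))p_{LinkUp} = 170/3 + (1/3)·(337/6), so (8/9)p_{LinkUp} = 1357/18 and p_{LinkUp} = 84.8125.
Then p_{NetOne} = 337/6 + (1/3)·84.8125 = 84.4375.
q_{LinkUp} = 262 − 3·84.8125 + 2·84.4375 = 176.4375.

176.4375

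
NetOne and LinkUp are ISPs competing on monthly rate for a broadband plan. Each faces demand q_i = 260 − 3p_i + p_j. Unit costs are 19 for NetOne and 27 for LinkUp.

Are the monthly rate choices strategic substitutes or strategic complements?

strategic complements

NetOne's profit: π = (p_{NetOne} − 19)(260 − 3p_{NetOne} + p_{LinkUp}).
∂π/∂p_{NetOne} = 317 − 6p_{NetOne} + p_{LinkUp} = 0 ⇒ p_{NetOne} = 317/6 + (1/6)p_{LinkUp}.
The best-response slope dp_{NetOne}/dp_{LinkUp} = 1/6 > 0: the reaction function is upward-sloping, so the choices are strategic complements.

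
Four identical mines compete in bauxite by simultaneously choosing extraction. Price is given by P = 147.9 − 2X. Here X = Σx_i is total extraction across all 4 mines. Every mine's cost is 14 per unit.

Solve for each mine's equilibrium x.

A representative mine's profit is π_i = x_i(147.9 − 2X) − 14x_i, with X = x_i + Σ_{j≠i} x_j.
First-order condition: 133.9 − 4x_i − 2Σ_{j≠i} x_j = 0.
In a symmetric equilibrium every mine chooses the same x, so Σ_{j≠i} x_j = 3x. The condition becomes 133.9 − 10x = 0, giving x = 133.9/10 = 13.39.

13.39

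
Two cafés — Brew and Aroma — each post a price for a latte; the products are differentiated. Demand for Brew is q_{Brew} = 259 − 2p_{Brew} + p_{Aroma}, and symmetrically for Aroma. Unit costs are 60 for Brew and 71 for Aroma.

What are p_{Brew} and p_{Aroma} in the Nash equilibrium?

127.8, 132.2

Brew's profit: π = (p_{Brew} − 60)(259 − 2p_{Brew} + p_{Aroma}).
∂π/∂p_{Brew} = 379 − 4p_{Brew} + p_{Aroma} = 0 ⇒ p_{Brew} = 94.75 + 0.25p_{Aroma}.
Similarly p_{Aroma} = 100.25 + 0.25p_{Brew}.
Substituting the second reaction function into the first: p_{Brew} = 94.75 + 0.25(100.25 + 0.25p_{Brew}), which gives 0.9375p_{Brew} = 119.8125 ⇒ p_{Brew} = 127.8.
Then p_{Aroma} = 100.25 + 0.25·127.8 = 132.2.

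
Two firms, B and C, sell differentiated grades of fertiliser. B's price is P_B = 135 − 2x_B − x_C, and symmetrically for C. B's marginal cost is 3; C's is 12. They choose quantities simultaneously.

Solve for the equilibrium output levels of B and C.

Firm B's profit: π = x_B(135 − 2x_B − x_C) − 3x_B.
∂π/∂x_B = 132 − 4x_B − x_C = 0 ⇒ x_B = 33 − 0.25x_C.
Similarly x_C = 30.75 − 0.25x_B.
Substituting the second reaction function into the first: x_B = 33 − 0.25(30.75 − 0.25x_B), which gives 0.9375x_B = 25.3125 ⇒ x_B = 27.
Then x_C = 30.75 − 0.25·27 = 24.

27, 24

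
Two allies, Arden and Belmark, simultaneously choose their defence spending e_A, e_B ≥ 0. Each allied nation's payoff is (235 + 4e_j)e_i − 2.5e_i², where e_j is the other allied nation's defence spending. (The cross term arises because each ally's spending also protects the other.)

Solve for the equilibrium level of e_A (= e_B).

235

Arden's payoff is (235 + 4e_B)e_A − 2.5e_A².
∂π/∂e_A = 235 + 4e_B − 5e_A = 0, so e_A = 47 + 0.8e_B.
The game is symmetric, so in equilibrium e_B = e_A: the reaction function gives 0.2e_A = 47, hence e_A = 235.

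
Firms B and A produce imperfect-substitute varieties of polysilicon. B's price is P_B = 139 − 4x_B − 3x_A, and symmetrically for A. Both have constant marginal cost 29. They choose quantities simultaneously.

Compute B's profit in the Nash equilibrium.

Firm B's profit: π = x_B(139 − 4x_B − 3x_A) − 29x_B.
∂π/∂x_B = 110 − 8x_B − 3x_A = 0 ⇒ x_B = 13.75 − 0.375x_A.
Setting x_B = x_A in the reaction function: x_B = 13.75 − 0.375x_B, so x_B = 13.75 / 1.375 = 10.
P_B = 139 − 4·10 − 3·10 = 69.
Profit = (69 − 29)·10 = 400.

400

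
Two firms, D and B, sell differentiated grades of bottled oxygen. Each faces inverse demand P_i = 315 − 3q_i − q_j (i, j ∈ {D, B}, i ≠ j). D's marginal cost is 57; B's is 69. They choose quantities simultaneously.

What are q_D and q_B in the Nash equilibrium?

37.2, 34.8

Firm D's profit: π = q_D(315 − 3q_D − q_B) − 57q_D.
∂π/∂q_D = 258 − 6q_D − q_B = 0 ⇒ q_D = 43 − (1/6)q_B.
Similarly q_B = 41 − (1/6)q_D.
Substituting the second reaction function into the first: q_D = 43 − (1/6)(41 − (1/6)q_D), which gives (35/36)q_D = 217/6 ⇒ q_D = 37.2.
Then q_B = 41 − (1/6)·37.2 = 34.8.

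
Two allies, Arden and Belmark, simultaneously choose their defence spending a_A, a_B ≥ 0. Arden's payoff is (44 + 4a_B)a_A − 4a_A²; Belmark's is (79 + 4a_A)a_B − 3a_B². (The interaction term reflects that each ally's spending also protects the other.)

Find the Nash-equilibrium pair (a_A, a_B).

18.125, 25.25

Expanding Arden's payoff: 44a_A + 4a_Ba_A − 4a_A².
∂π/∂a_A = 44 + 4a_B − 8a_A = 0, so a_A = 5.5 + 0.5a_B.
Likewise for Belmark: a_B = 79/6 + (2/3)a_A.
Solving the two reaction functions simultaneously: (1 − (0.5)(2/3))a_A = 5.5 + 0.5·(79/6), so (2/3)a_A = 145/12 and a_A = 18.125.
Then a_B = 79/6 + (2/3)·18.125 = 25.25.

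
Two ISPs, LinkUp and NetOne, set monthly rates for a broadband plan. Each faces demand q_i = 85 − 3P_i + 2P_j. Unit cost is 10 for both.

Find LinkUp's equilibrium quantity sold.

LinkUp's profit: π = (P_{LinkUp} − 10)(85 − 3P_{LinkUp} + 2P_{NetOne}).
∂π/∂P_{LinkUp} = 115 − 6P_{LinkUp} + 2P_{NetOne} = 0 ⇒ P_{LinkUp} = 115/6 + (1/3)P_{NetOne}.
By symmetry P_{NetOne} = P_{LinkUp}; substituting into the reaction function, (2/3)P_{LinkUp} = 115/6 and P_{LinkUp} = 28.75.
q_{LinkUp} = 85 − 3·28.75 + 2·28.75 = 56.25.

56.25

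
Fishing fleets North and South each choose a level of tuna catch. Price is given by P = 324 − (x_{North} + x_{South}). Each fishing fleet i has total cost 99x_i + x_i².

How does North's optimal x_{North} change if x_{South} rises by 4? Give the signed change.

Fishing fleet North's profit: π = x_{North}(324 − (x_{North} + x_{South})) − 99x_{North} − x_{North}².
∂π/∂x_{North} = 225 − 4x_{North} − x_{South} = 0, so x_{North} = 56.25 − 0.25x_{South}.
The reaction-function slope is −0.25, so a 4-unit rise in x_{South} moves x_{North} by −0.25 × 4 = −1. North's best response falls — the actions are strategic substitutes.

-1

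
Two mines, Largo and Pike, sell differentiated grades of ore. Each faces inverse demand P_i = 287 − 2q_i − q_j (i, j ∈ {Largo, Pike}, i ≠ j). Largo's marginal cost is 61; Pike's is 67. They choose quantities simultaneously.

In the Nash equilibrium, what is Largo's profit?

Mine Largo's profit: π = q_{Largo}(287 − 2q_{Largo} − q_{Pike}) − 61q_{Largo}.
∂π/∂q_{Largo} = 226 − 4q_{Largo} − q_{Pike} = 0 ⇒ q_{Largo} = 56.5 − 0.25q_{Pike}.
Similarly q_{Pike} = 55 − 0.25q_{Largo}.
Substituting the second reaction function into the first: q_{Largo} = 56.5 − 0.25(55 − 0.25q_{Largo}), which gives 0.9375q_{Largo} = 42.75 ⇒ q_{Largo} = 45.6.
Then q_{Pike} = 55 − 0.25·45.6 = 43.6.
P_{Largo} = 287 − 2·45.6 − 43.6 = 152.2.
Profit = (152.2 − 61)·45.6 = 4158.72.

4158.72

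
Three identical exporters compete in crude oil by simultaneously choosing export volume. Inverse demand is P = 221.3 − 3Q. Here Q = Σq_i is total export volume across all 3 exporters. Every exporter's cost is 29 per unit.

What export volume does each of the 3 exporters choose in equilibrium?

16.025

A representative exporter's profit is π_i = q_i(221.3 − 3Q) − 29q_i, with Q = q_i + Σ_{j≠i} q_j.
First-order condition: 192.3 − 6q_i − 3Σ_{j≠i} q_j = 0.
In a symmetric equilibrium every exporter chooses the same q, so Σ_{j≠i} q_j = 2q. The condition becomes 192.3 − 12q = 0, giving q = 192.3/12 = 16.025.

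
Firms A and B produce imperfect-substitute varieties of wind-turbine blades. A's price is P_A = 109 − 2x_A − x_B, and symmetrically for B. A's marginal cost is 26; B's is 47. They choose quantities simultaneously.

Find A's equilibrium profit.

648

Firm A's profit: π = x_A(109 − 2x_A − x_B) − 26x_A.
∂π/∂x_A = 83 − 4x_A − x_B = 0 ⇒ x_A = 20.75 − 0.25x_B.
Similarly x_B = 15.5 − 0.25x_A.
Solving the two reaction functions simultaneously: (1 − (−0.25)(−0.25))x_A = 20.75 − 0.25·15.5, so 0.9375x_A = 16.875 and x_A = 18.
Then x_B = 15.5 − 0.25·18 = 11.
P_A = 109 − 2·18 − 11 = 62.
Profit = (62 − 26)·18 = 648.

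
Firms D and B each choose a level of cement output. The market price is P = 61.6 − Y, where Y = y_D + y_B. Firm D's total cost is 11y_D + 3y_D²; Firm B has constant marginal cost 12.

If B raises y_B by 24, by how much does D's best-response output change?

Firm D's profit: π = y_D(61.6 − (y_D + y_B)) − 11y_D − 3y_D².
∂π/∂y_D = 50.6 − 8y_D − y_B = 0, so y_D = 6.325 − 0.125y_B.
The reaction-function slope is −0.125, so a 24-unit rise in y_B moves y_D by −0.125 × 24 = −3. D's best response falls — the actions are strategic substitutes.

-3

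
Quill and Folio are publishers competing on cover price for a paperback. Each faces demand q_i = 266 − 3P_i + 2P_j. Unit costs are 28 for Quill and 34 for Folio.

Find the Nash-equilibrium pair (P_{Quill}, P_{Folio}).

Quill's profit: π = (P_{Quill} − 28)(266 − 3P_{Quill} + 2P_{Folio}).
∂π/∂P_{Quill} = 350 − 6P_{Quill} + 2P_{Folio} = 0 ⇒ P_{Quill} = 175/3 + (1/3)P_{Folio}.
Similarly P_{Folio} = 184/3 + (1/3)P_{Quill}.
Substituting the second reaction function into the first: P_{Quill} = 175/3 + (1/3)(184/3 + (1/3)P_{Quill}), which gives (8/9)P_{Quill} = 709/9 ⇒ P_{Quill} = 88.625.
Then P_{Folio} = 184/3 + (1/3)·88.625 = 90.875.

88.625, 90.875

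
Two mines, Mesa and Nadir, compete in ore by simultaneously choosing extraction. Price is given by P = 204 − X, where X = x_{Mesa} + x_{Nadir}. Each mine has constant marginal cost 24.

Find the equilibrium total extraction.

120

Mine Mesa's profit: π = x_{Mesa}(204 − (x_{Mesa} + x_{Nadir})) − 24x_{Mesa}.
∂π/∂x_{Mesa} = 180 − 2x_{Mesa} − x_{Nadir} = 0, so x_{Mesa} = 90 − 0.5x_{Nadir}.
The game is symmetric, so in equilibrium x_{Nadir} = x_{Mesa}: the reaction function gives 1.5x_{Mesa} = 90, hence x_{Mesa} = 60.
Total extraction: 60 + 60 = 120.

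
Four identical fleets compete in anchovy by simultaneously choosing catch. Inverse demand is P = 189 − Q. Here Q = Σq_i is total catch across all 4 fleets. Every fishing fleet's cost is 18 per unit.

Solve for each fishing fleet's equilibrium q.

34.2

A representative fishing fleet's profit is π_i = q_i(189 − Q) − 18q_i, with Q = q_i + Σ_{j≠i} q_j.
First-order condition: 171 − 2q_i − Σ_{j≠i} q_j = 0.
With identical fishing fleets, set every q_j = q: then 171 − 2q − 3q = 0, i.e. q = 171/5 = 34.2.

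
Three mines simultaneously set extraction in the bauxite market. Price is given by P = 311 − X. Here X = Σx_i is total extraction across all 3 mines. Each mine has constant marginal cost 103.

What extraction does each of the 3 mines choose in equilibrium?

A representative mine's profit is π_i = x_i(311 − X) − 103x_i, with X = x_i + Σ_{j≠i} x_j.
First-order condition: 208 − 2x_i − Σ_{j≠i} x_j = 0.
With identical mines, set every x_j = x: then 208 − 2x − 2x = 0, i.e. x = 208/4 = 52.

52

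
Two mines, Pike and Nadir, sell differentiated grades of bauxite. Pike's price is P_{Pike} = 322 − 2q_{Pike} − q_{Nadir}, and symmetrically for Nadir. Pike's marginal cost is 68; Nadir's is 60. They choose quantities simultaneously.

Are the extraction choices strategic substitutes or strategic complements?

strategic substitutes

Mine Pike's profit: π = q_{Pike}(322 − 2q_{Pike} − q_{Nadir}) − 68q_{Pike}.
∂π/∂q_{Pike} = 254 − 4q_{Pike} − q_{Nadir} = 0 ⇒ q_{Pike} = 63.5 − 0.25q_{Nadir}.
The best-response slope dq_{Pike}/dq_{Nadir} = −0.25 < 0: the reaction function is downward-sloping, so the choices are strategic substitutes.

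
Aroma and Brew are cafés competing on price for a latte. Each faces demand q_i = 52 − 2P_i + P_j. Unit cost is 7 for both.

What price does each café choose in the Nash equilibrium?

22

Aroma's profit: π = (P_{Aroma} − 7)(52 − 2P_{Aroma} + P_{Brew}).
∂π/∂P_{Aroma} = 66 − 4P_{Aroma} + P_{Brew} = 0 ⇒ P_{Aroma} = 16.5 + 0.25P_{Brew}.
The game is symmetric, so in equilibrium P_{Brew} = P_{Aroma}: the reaction function gives 0.75P_{Aroma} = 16.5, hence P_{Aroma} = 22.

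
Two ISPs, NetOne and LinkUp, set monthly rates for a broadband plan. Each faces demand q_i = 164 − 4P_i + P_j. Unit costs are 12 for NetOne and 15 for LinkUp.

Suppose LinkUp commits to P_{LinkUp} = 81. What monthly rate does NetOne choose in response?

NetOne's profit: π = (P_{NetOne} − 12)(164 − 4P_{NetOne} + P_{LinkUp}).
∂π/∂P_{NetOne} = 212 − 8P_{NetOne} + P_{LinkUp} = 0 ⇒ P_{NetOne} = 26.5 + 0.125P_{LinkUp}.
At P_{LinkUp} = 81: P_{NetOne} = 26.5 + 0.125·81 = 36.625.

36.625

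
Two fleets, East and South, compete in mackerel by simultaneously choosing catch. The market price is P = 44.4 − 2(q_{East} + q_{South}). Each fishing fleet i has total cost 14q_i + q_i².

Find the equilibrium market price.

29.2

Fishing fleet East's profit: π = q_{East}(44.4 − 2(q_{East} + q_{South})) − 14q_{East} − q_{East}².
∂π/∂q_{East} = 30.4 − 6q_{East} − 2q_{South} = 0, so q_{East} = 76/15 − (1/3)q_{South}.
The game is symmetric, so in equilibrium q_{South} = q_{East}: the reaction function gives (4/3)q_{East} = 76/15, hence q_{East} = 3.8.
Equilibrium price: P = 44.4 − 2·7.6 = 29.2.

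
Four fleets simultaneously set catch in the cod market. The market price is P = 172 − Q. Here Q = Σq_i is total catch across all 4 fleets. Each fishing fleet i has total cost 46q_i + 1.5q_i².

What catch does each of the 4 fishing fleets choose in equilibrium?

A representative fishing fleet's profit is π_i = q_i(172 − Q) − 46q_i − 1.5q_i², with Q = q_i + Σ_{j≠i} q_j.
First-order condition: 126 − 5q_i − Σ_{j≠i} q_j = 0.
Imposing symmetry (q_j = q for all j) turns Σ_{j≠i} q_j into 3q, so 126 = 8q and q = 15.75.

15.75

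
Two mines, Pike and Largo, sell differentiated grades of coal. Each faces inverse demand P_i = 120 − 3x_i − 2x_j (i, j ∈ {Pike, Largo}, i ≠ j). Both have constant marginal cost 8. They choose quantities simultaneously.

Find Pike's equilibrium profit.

588

Mine Pike's profit: π = x_{Pike}(120 − 3x_{Pike} − 2x_{Largo}) − 8x_{Pike}.
∂π/∂x_{Pike} = 112 − 6x_{Pike} − 2x_{Largo} = 0 ⇒ x_{Pike} = 56/3 − (1/3)x_{Largo}.
Setting x_{Pike} = x_{Largo} in the reaction function: x_{Pike} = 56/3 − (1/3)x_{Pike}, so x_{Pike} = (56/3) / (4/3) = 14.
P_{Pike} = 120 − 3·14 − 2·14 = 50.
Profit = (50 − 8)·14 = 588.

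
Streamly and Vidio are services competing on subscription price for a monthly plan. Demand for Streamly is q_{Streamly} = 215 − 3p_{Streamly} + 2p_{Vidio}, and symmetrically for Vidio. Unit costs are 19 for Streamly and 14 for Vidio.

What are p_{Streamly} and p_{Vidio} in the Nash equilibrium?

Streamly's profit: π = (p_{Streamly} − 19)(215 − 3p_{Streamly} + 2p_{Vidio}).
∂π/∂p_{Streamly} = 272 − 6p_{Streamly} + 2p_{Vidio} = 0 ⇒ p_{Streamly} = 136/3 + (1/3)p_{Vidio}.
Similarly p_{Vidio} = 257/6 + (1/3)p_{Streamly}.
Solving the two reaction functions simultaneously: (1 − (1/3)(1/3))p_{Streamly} = 136/3 + (1/3)·(257/6), so (8/9)p_{Streamly} = 1073/18 and p_{Streamly} = 67.0625.
Then p_{Vidio} = 257/6 + (1/3)·67.0625 = 65.1875.

67.0625, 65.1875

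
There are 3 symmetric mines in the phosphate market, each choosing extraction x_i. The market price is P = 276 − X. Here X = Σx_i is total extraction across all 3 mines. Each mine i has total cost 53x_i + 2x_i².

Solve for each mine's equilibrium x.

27.875

A representative mine's profit is π_i = x_i(276 − X) − 53x_i − 2x_i², with X = x_i + Σ_{j≠i} x_j.
First-order condition: 223 − 6x_i − Σ_{j≠i} x_j = 0.
With identical mines, set every x_j = x: then 223 − 6x − 2x = 0, i.e. x = 223/8 = 27.875.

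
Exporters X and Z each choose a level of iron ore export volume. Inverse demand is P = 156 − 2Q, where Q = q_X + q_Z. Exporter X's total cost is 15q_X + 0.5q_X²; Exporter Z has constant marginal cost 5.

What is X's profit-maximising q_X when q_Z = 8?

25

Exporter X's profit: π = q_X(156 − 2(q_X + q_Z)) − 15q_X − 0.5q_X².
∂π/∂q_X = 141 − 5q_X − 2q_Z = 0, so q_X = 28.2 − 0.4q_Z.
At q_Z = 8: q_X = 28.2 − 0.4·8 = 25.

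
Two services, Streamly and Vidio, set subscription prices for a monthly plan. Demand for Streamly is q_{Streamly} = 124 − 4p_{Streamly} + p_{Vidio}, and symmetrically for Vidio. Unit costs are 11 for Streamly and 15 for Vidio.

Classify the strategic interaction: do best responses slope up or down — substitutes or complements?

Streamly's profit: π = (p_{Streamly} − 11)(124 − 4p_{Streamly} + p_{Vidio}).
∂π/∂p_{Streamly} = 168 − 8p_{Streamly} + p_{Vidio} = 0 ⇒ p_{Streamly} = 21 + 0.125p_{Vidio}.
The best-response slope dp_{Streamly}/dp_{Vidio} = 0.125 > 0: the reaction function is upward-sloping, so the choices are strategic complements.

strategic complements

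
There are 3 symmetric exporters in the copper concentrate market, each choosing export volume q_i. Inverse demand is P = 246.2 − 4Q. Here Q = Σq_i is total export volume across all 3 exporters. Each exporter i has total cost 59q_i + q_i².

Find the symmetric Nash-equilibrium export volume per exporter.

A representative exporter's profit is π_i = q_i(246.2 − 4Q) − 59q_i − q_i², with Q = q_i + Σ_{j≠i} q_j.
First-order condition: 187.2 − 10q_i − 4Σ_{j≠i} q_j = 0.
Imposing symmetry (q_j = q for all j) turns Σ_{j≠i} q_j into 2q, so 187.2 = 18q and q = 10.4.

10.4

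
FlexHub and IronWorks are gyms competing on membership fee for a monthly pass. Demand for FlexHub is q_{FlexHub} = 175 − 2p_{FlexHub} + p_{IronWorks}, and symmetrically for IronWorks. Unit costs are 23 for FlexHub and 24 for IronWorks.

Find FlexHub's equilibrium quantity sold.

101.6

FlexHub's profit: π = (p_{FlexHub} − 23)(175 − 2p_{FlexHub} + p_{IronWorks}).
∂π/∂p_{FlexHub} = 221 − 4p_{FlexHub} + p_{IronWorks} = 0 ⇒ p_{FlexHub} = 55.25 + 0.25p_{IronWorks}.
Similarly p_{IronWorks} = 55.75 + 0.25p_{FlexHub}.
Solving the two reaction functions simultaneously: (1 − (0.25)(0.25))p_{FlexHub} = 55.25 + 0.25·55.75, so 0.9375p_{FlexHub} = 69.1875 and p_{FlexHub} = 73.8.
Then p_{IronWorks} = 55.75 + 0.25·73.8 = 74.2.
q_{FlexHub} = 175 − 2·73.8 + 74.2 = 101.6.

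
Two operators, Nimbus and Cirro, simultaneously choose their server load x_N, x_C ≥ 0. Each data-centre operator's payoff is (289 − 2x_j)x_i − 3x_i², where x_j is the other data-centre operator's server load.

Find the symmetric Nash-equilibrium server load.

36.125

Nimbus's payoff is (289 − 2x_C)x_N − 3x_N².
∂π/∂x_N = 289 − 2x_C − 6x_N = 0, so x_N = 289/6 − (1/3)x_C.
Setting x_N = x_C in the reaction function: x_N = 289/6 − (1/3)x_N, so x_N = (289/6) / (4/3) = 36.125.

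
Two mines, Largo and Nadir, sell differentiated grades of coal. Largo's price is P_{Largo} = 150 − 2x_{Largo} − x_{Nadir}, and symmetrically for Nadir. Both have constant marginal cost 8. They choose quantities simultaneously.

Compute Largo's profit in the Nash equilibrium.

Mine Largo's profit: π = x_{Largo}(150 − 2x_{Largo} − x_{Nadir}) − 8x_{Largo}.
∂π/∂x_{Largo} = 142 − 4x_{Largo} − x_{Nadir} = 0 ⇒ x_{Largo} = 35.5 − 0.25x_{Nadir}.
By symmetry x_{Nadir} = x_{Largo}; substituting into the reaction function, 1.25x_{Largo} = 35.5 and x_{Largo} = 28.4.
P_{Largo} = 150 − 2·28.4 − 28.4 = 64.8.
Profit = (64.8 − 8)·28.4 = 1613.12.

1613.12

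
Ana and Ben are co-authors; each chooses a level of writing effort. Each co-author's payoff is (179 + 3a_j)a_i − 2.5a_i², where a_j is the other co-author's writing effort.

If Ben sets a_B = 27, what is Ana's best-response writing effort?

52

Ana's payoff is (179 + 3a_B)a_A − 2.5a_A².
∂π/∂a_A = 179 + 3a_B − 5a_A = 0, so a_A = 35.8 + 0.6a_B.
At a_B = 27: a_A = 35.8 + 0.6·27 = 52.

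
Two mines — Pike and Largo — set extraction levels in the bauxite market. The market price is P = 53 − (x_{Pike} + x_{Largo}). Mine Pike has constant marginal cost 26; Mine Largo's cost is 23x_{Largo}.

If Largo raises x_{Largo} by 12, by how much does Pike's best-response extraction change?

Mine Pike's profit: π = x_{Pike}(53 − (x_{Pike} + x_{Largo})) − 26x_{Pike}.
∂π/∂x_{Pike} = 27 − 2x_{Pike} − x_{Largo} = 0, so x_{Pike} = 13.5 − 0.5x_{Largo}.
The reaction-function slope is −0.5, so a 12-unit rise in x_{Largo} moves x_{Pike} by −0.5 × 12 = −6. Pike's best response falls — the actions are strategic substitutes.

-6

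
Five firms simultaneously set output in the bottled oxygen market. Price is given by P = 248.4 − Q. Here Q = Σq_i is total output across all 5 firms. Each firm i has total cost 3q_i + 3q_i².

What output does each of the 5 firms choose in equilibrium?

A representative firm's profit is π_i = q_i(248.4 − Q) − 3q_i − 3q_i², with Q = q_i + Σ_{j≠i} q_j.
First-order condition: 245.4 − 8q_i − Σ_{j≠i} q_j = 0.
In a symmetric equilibrium every firm chooses the same q, so Σ_{j≠i} q_j = 4q. The condition becomes 245.4 − 12q = 0, giving q = 245.4/12 = 20.45.

20.45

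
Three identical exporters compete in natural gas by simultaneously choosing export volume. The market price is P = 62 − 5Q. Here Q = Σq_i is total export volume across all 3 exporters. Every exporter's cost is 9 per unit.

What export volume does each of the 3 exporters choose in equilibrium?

A representative exporter's profit is π_i = q_i(62 − 5Q) − 9q_i, with Q = q_i + Σ_{j≠i} q_j.
First-order condition: 53 − 10q_i − 5Σ_{j≠i} q_j = 0.
In a symmetric equilibrium every exporter chooses the same q, so Σ_{j≠i} q_j = 2q. The condition becomes 53 − 20q = 0, giving q = 53/20 = 2.65.

2.65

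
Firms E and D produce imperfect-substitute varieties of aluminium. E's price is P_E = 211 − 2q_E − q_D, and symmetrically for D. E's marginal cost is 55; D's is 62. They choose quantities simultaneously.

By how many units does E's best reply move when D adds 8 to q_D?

Firm E's profit: π = q_E(211 − 2q_E − q_D) − 55q_E.
∂π/∂q_E = 156 − 4q_E − q_D = 0 ⇒ q_E = 39 − 0.25q_D.
The reaction-function slope is −0.25, so an 8-unit rise in q_D moves q_E by −0.25 × 8 = −2. E's best response falls — the actions are strategic substitutes.

-2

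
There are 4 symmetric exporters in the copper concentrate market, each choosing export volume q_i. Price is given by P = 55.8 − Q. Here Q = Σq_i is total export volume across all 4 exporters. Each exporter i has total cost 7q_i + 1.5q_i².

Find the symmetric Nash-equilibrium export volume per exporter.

6.1

A representative exporter's profit is π_i = q_i(55.8 − Q) − 7q_i − 1.5q_i², with Q = q_i + Σ_{j≠i} q_j.
First-order condition: 48.8 − 5q_i − Σ_{j≠i} q_j = 0.
With identical exporters, set every q_j = q: then 48.8 − 5q − 3q = 0, i.e. q = 48.8/8 = 6.1.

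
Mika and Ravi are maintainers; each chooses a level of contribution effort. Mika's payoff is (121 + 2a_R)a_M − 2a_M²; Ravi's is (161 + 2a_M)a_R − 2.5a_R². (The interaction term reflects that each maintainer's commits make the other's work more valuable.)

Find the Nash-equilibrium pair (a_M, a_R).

Expanding Mika's payoff: 121a_M + 2a_Ra_M − 2a_M².
∂π/∂a_M = 121 + 2a_R − 4a_M = 0, so a_M = 30.25 + 0.5a_R.
Likewise for Ravi: a_R = 32.2 + 0.4a_M.
Solving the two reaction functions simultaneously: (1 − (0.5)(0.4))a_M = 30.25 + 0.5·32.2, so 0.8a_M = 46.35 and a_M = 57.9375.
Then a_R = 32.2 + 0.4·57.9375 = 55.375.

57.9375, 55.375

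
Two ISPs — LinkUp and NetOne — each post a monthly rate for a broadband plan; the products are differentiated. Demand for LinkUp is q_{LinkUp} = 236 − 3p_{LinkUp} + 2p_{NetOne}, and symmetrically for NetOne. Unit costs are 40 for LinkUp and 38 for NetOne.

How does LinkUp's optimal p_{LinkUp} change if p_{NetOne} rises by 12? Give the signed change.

LinkUp's profit: π = (p_{LinkUp} − 40)(236 − 3p_{LinkUp} + 2p_{NetOne}).
∂π/∂p_{LinkUp} = 356 − 6p_{LinkUp} + 2p_{NetOne} = 0 ⇒ p_{LinkUp} = 178/3 + (1/3)p_{NetOne}.
The reaction-function slope is 1/3, so a 12-unit rise in p_{NetOne} moves p_{LinkUp} by 1/3 × 12 = 4. LinkUp's best response rises — the actions are strategic complements.

4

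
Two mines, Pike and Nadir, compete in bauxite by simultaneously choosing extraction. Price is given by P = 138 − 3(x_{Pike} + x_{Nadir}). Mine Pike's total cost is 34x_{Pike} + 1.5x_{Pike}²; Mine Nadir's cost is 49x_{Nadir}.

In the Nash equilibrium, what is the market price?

Mine Pike's profit: π = x_{Pike}(138 − 3(x_{Pike} + x_{Nadir})) − 34x_{Pike} − 1.5x_{Pike}².
∂π/∂x_{Pike} = 104 − 9x_{Pike} − 3x_{Nadir} = 0, so x_{Pike} = 104/9 − (1/3)x_{Nadir}.
For Nadir: ∂π/∂x_{Nadir} = 89 − 6x_{Nadir} − 3x_{Pike} = 0 ⇒ x_{Nadir} = 89/6 − 0.5x_{Pike}.
Plugging x_{Nadir} into Pike's best response: x_{Pike} = 104/9 − (1/3)(89/6 − 0.5x_{Pike}) ⇒ (5/6)x_{Pike} = 119/18, so x_{Pike} = 119/15.
Then x_{Nadir} = 89/6 − 0.5·(119/15) = 163/15.
Equilibrium price: P = 138 − 3·18.8 = 81.6.

81.6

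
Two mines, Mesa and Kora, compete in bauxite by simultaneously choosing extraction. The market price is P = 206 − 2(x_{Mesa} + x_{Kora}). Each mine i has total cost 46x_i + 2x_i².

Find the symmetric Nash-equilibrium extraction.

Mine Mesa's profit: π = x_{Mesa}(206 − 2(x_{Mesa} + x_{Kora})) − 46x_{Mesa} − 2x_{Mesa}².
∂π/∂x_{Mesa} = 160 − 8x_{Mesa} − 2x_{Kora} = 0, so x_{Mesa} = 20 − 0.25x_{Kora}.
By symmetry x_{Kora} = x_{Mesa}; substituting into the reaction function, 1.25x_{Mesa} = 20 and x_{Mesa} = 16.

16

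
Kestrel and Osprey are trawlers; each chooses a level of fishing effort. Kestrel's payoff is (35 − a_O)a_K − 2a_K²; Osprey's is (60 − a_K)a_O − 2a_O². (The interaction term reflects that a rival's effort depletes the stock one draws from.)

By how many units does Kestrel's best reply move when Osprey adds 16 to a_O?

Expanding Kestrel's payoff: 35a_K − a_Oa_K − 2a_K².
∂π/∂a_K = 35 − a_O − 4a_K = 0, so a_K = 8.75 − 0.25a_O.
The reaction-function slope is −0.25, so a 16-unit rise in a_O moves a_K by −0.25 × 16 = −4. Kestrel's best response falls — the actions are strategic substitutes.

-4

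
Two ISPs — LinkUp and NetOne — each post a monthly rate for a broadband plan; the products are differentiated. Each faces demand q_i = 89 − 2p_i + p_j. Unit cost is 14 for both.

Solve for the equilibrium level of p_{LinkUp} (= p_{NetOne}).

LinkUp's profit: π = (p_{LinkUp} − 14)(89 − 2p_{LinkUp} + p_{NetOne}).
∂π/∂p_{LinkUp} = 117 − 4p_{LinkUp} + p_{NetOne} = 0 ⇒ p_{LinkUp} = 29.25 + 0.25p_{NetOne}.
The game is symmetric, so in equilibrium p_{NetOne} = p_{LinkUp}: the reaction function gives 0.75p_{LinkUp} = 29.25, hence p_{LinkUp} = 39.

39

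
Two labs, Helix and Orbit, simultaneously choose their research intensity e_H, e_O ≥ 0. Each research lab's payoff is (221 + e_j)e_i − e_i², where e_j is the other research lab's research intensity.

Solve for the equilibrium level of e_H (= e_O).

Helix's payoff is (221 + e_O)e_H − e_H².
∂π/∂e_H = 221 + e_O − 2e_H = 0, so e_H = 110.5 + 0.5e_O.
By symmetry e_O = e_H; substituting into the reaction function, 0.5e_H = 110.5 and e_H = 221.

221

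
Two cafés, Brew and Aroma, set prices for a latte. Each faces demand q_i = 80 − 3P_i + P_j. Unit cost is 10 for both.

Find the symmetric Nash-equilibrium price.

22

Brew's profit: π = (P_{Brew} − 10)(80 − 3P_{Brew} + P_{Aroma}).
∂π/∂P_{Brew} = 110 − 6P_{Brew} + P_{Aroma} = 0 ⇒ P_{Brew} = 55/3 + (1/6)P_{Aroma}.
The game is symmetric, so in equilibrium P_{Aroma} = P_{Brew}: the reaction function gives (5/6)P_{Brew} = 55/3, hence P_{Brew} = 22.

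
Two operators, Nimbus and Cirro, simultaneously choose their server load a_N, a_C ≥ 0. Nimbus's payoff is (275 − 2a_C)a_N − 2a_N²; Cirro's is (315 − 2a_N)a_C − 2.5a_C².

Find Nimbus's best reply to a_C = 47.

Expanding Nimbus's payoff: 275a_N − 2a_Ca_N − 2a_N².
∂π/∂a_N = 275 − 2a_C − 4a_N = 0, so a_N = 68.75 − 0.5a_C.
At a_C = 47: a_N = 68.75 − 0.5·47 = 45.25.

45.25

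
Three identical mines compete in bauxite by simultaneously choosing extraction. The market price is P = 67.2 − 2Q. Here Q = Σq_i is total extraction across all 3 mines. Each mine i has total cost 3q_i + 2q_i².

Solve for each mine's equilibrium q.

5.35

A representative mine's profit is π_i = q_i(67.2 − 2Q) − 3q_i − 2q_i², with Q = q_i + Σ_{j≠i} q_j.
First-order condition: 64.2 − 8q_i − 2Σ_{j≠i} q_j = 0.
In a symmetric equilibrium every mine chooses the same q, so Σ_{j≠i} q_j = 2q. The condition becomes 64.2 − 12q = 0, giving q = 64.2/12 = 5.35.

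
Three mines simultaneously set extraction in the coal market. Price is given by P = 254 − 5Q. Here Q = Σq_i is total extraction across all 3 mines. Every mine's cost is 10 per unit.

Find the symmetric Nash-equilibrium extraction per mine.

A representative mine's profit is π_i = q_i(254 − 5Q) − 10q_i, with Q = q_i + Σ_{j≠i} q_j.
First-order condition: 244 − 10q_i − 5Σ_{j≠i} q_j = 0.
In a symmetric equilibrium every mine chooses the same q, so Σ_{j≠i} q_j = 2q. The condition becomes 244 − 20q = 0, giving q = 244/20 = 12.2.

12.2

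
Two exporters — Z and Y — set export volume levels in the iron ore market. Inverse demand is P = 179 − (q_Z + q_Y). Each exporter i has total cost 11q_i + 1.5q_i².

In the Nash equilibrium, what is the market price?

Exporter Z's profit: π = q_Z(179 − (q_Z + q_Y)) − 11q_Z − 1.5q_Z².
∂π/∂q_Z = 168 − 5q_Z − q_Y = 0, so q_Z = 33.6 − 0.2q_Y.
By symmetry q_Y = q_Z; substituting into the reaction function, 1.2q_Z = 33.6 and q_Z = 28.
Equilibrium price: P = 179 − 56 = 123.

123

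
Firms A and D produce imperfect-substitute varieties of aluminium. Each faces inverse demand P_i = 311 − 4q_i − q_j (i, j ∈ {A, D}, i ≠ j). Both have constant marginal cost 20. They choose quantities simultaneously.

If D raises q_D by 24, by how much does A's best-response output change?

-3

Firm A's profit: π = q_A(311 − 4q_A − q_D) − 20q_A.
∂π/∂q_A = 291 − 8q_A − q_D = 0 ⇒ q_A = 36.375 − 0.125q_D.
The reaction-function slope is −0.125, so a 24-unit rise in q_D moves q_A by −0.125 × 24 = −3. A's best response falls — the actions are strategic substitutes.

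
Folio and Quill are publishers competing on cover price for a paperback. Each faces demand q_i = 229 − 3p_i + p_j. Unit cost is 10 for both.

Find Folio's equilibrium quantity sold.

Folio's profit: π = (p_{Folio} − 10)(229 − 3p_{Folio} + p_{Quill}).
∂π/∂p_{Folio} = 259 − 6p_{Folio} + p_{Quill} = 0 ⇒ p_{Folio} = 259/6 + (1/6)p_{Quill}.
Setting p_{Folio} = p_{Quill} in the reaction function: p_{Folio} = 259/6 + (1/6)p_{Folio}, so p_{Folio} = (259/6) / (5/6) = 51.8.
q_{Folio} = 229 − 3·51.8 + 51.8 = 125.4.

125.4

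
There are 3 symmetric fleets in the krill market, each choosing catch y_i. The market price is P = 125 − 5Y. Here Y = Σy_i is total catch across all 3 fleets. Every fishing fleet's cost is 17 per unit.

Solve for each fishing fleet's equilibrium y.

A representative fishing fleet's profit is π_i = y_i(125 − 5Y) − 17y_i, with Y = y_i + Σ_{j≠i} y_j.
First-order condition: 108 − 10y_i − 5Σ_{j≠i} y_j = 0.
Imposing symmetry (y_j = y for all j) turns Σ_{j≠i} y_j into 2y, so 108 = 20y and y = 5.4.

5.4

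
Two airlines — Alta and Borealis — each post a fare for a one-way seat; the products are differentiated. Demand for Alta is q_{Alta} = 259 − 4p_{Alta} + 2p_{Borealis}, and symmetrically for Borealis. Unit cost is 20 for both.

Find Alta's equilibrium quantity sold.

146

Alta's profit: π = (p_{Alta} − 20)(259 − 4p_{Alta} + 2p_{Borealis}).
∂π/∂p_{Alta} = 339 − 8p_{Alta} + 2p_{Borealis} = 0 ⇒ p_{Alta} = 42.375 + 0.25p_{Borealis}.
The game is symmetric, so in equilibrium p_{Borealis} = p_{Alta}: the reaction function gives 0.75p_{Alta} = 42.375, hence p_{Alta} = 56.5.
q_{Alta} = 259 − 4·56.5 + 2·56.5 = 146.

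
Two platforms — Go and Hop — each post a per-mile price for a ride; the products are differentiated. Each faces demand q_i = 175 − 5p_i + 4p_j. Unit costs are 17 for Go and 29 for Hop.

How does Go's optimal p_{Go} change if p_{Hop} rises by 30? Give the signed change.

12

Go's profit: π = (p_{Go} − 17)(175 − 5p_{Go} + 4p_{Hop}).
∂π/∂p_{Go} = 260 − 10p_{Go} + 4p_{Hop} = 0 ⇒ p_{Go} = 26 + 0.4p_{Hop}.
The reaction-function slope is 0.4, so a 30-unit rise in p_{Hop} moves p_{Go} by 0.4 × 30 = 12. Go's best response rises — the actions are strategic complements.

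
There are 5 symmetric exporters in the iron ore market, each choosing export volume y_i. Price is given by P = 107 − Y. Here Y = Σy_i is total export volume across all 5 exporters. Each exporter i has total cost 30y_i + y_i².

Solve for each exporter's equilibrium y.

9.625

A representative exporter's profit is π_i = y_i(107 − Y) − 30y_i − y_i², with Y = y_i + Σ_{j≠i} y_j.
First-order condition: 77 − 4y_i − Σ_{j≠i} y_j = 0.
In a symmetric equilibrium every exporter chooses the same y, so Σ_{j≠i} y_j = 4y. The condition becomes 77 − 8y = 0, giving y = 77/8 = 9.625.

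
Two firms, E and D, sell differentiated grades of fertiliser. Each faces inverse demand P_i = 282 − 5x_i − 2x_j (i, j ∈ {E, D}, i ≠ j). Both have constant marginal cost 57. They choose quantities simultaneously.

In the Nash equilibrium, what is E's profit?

1757.8125

Firm E's profit: π = x_E(282 − 5x_E − 2x_D) − 57x_E.
∂π/∂x_E = 225 − 10x_E − 2x_D = 0 ⇒ x_E = 22.5 − 0.2x_D.
The game is symmetric, so in equilibrium x_D = x_E: the reaction function gives 1.2x_E = 22.5, hence x_E = 18.75.
P_E = 282 − 5·18.75 − 2·18.75 = 150.75.
Profit = (150.75 − 57)·18.75 = 1757.8125.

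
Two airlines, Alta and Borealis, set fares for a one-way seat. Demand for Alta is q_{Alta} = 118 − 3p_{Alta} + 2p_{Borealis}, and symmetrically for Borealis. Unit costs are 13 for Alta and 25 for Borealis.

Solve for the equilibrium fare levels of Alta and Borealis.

41.5, 46

Alta's profit: π = (p_{Alta} − 13)(118 − 3p_{Alta} + 2p_{Borealis}).
∂π/∂p_{Alta} = 157 − 6p_{Alta} + 2p_{Borealis} = 0 ⇒ p_{Alta} = 157/6 + (1/3)p_{Borealis}.
Similarly p_{Borealis} = 193/6 + (1/3)p_{Alta}.
Plugging p_{Borealis} into Alta's best response: p_{Alta} = 157/6 + (1/3)(193/6 + (1/3)p_{Alta}) ⇒ (8/9)p_{Alta} = 332/9, so p_{Alta} = 41.5.
Then p_{Borealis} = 193/6 + (1/3)·41.5 = 46.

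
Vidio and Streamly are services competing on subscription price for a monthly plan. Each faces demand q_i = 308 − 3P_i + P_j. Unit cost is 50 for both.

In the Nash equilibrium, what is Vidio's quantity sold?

Vidio's profit: π = (P_{Vidio} − 50)(308 − 3P_{Vidio} + P_{Streamly}).
∂π/∂P_{Vidio} = 458 − 6P_{Vidio} + P_{Streamly} = 0 ⇒ P_{Vidio} = 229/3 + (1/6)P_{Streamly}.
The game is symmetric, so in equilibrium P_{Streamly} = P_{Vidio}: the reaction function gives (5/6)P_{Vidio} = 229/3, hence P_{Vidio} = 91.6.
q_{Vidio} = 308 − 3·91.6 + 91.6 = 124.8.

124.8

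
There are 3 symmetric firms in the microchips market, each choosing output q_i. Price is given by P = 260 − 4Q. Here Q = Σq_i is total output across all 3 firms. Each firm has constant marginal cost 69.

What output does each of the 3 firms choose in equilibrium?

11.9375

A representative firm's profit is π_i = q_i(260 − 4Q) − 69q_i, with Q = q_i + Σ_{j≠i} q_j.
First-order condition: 191 − 8q_i − 4Σ_{j≠i} q_j = 0.
With identical firms, set every q_j = q: then 191 − 8q − 8q = 0, i.e. q = 191/16 = 11.9375.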